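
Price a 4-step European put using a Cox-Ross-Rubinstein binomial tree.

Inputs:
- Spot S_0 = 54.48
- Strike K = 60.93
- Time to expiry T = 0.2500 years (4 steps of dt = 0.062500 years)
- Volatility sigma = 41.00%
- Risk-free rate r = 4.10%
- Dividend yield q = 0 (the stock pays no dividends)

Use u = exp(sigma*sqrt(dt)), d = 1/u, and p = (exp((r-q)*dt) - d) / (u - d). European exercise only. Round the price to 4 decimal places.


Answer: Price = V(0,0) = 8.3999

Derivation:
dt = T/N = 0.062500
u = exp(sigma*sqrt(dt)) = 1.107937; d = 1/u = 0.902578
p = (exp((r-q)*dt) - d) / (u - d) = 0.486892
Discount per step: exp(-r*dt) = 0.997441
Stock lattice S(k, i) with i counting down-moves:
  k=0: S(0,0) = 54.4800
  k=1: S(1,0) = 60.3604; S(1,1) = 49.1725
  k=2: S(2,0) = 66.8756; S(2,1) = 54.4800; S(2,2) = 44.3820
  k=3: S(3,0) = 74.0939; S(3,1) = 60.3604; S(3,2) = 49.1725; S(3,3) = 40.0582
  k=4: S(4,0) = 82.0914; S(4,1) = 66.8756; S(4,2) = 54.4800; S(4,3) = 44.3820; S(4,4) = 36.1557
Terminal payoffs V(N, i) = max(K - S_T, 0):
  V(4,0) = 0.000000; V(4,1) = 0.000000; V(4,2) = 6.450000; V(4,3) = 16.548014; V(4,4) = 24.774334
Backward induction: V(k, i) = exp(-r*dt) * [p * V(k+1, i) + (1-p) * V(k+1, i+1)].
  V(3,0) = exp(-r*dt) * [p*0.000000 + (1-p)*0.000000] = 0.000000
  V(3,1) = exp(-r*dt) * [p*0.000000 + (1-p)*6.450000] = 3.301080
  V(3,2) = exp(-r*dt) * [p*6.450000 + (1-p)*16.548014] = 11.601609
  V(3,3) = exp(-r*dt) * [p*16.548014 + (1-p)*24.774334] = 20.715856
  V(2,0) = exp(-r*dt) * [p*0.000000 + (1-p)*3.301080] = 1.689477
  V(2,1) = exp(-r*dt) * [p*3.301080 + (1-p)*11.601609] = 7.540803
  V(2,2) = exp(-r*dt) * [p*11.601609 + (1-p)*20.715856] = 16.236547
  V(1,0) = exp(-r*dt) * [p*1.689477 + (1-p)*7.540803] = 4.679835
  V(1,1) = exp(-r*dt) * [p*7.540803 + (1-p)*16.236547] = 11.971945
  V(0,0) = exp(-r*dt) * [p*4.679835 + (1-p)*11.971945] = 8.399926


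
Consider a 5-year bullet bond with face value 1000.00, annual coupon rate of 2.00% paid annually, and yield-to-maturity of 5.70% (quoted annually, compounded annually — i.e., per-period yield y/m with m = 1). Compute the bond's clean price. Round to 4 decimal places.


Answer: Price = 842.8623

Derivation:
Coupon per period c = face * coupon_rate / m = 20.000000
Periods per year m = 1; per-period yield y/m = 0.057000
Number of cashflows N = 5
Cashflows (t years, CF_t, discount factor 1/(1+y/m)^(m*t), PV):
  t = 1.0000: CF_t = 20.000000, DF = 0.946074, PV = 18.921476
  t = 2.0000: CF_t = 20.000000, DF = 0.895056, PV = 17.901112
  t = 3.0000: CF_t = 20.000000, DF = 0.846789, PV = 16.935773
  t = 4.0000: CF_t = 20.000000, DF = 0.801125, PV = 16.022491
  t = 5.0000: CF_t = 1020.000000, DF = 0.757923, PV = 773.081419
Price P = sum_t PV_t = 842.862272


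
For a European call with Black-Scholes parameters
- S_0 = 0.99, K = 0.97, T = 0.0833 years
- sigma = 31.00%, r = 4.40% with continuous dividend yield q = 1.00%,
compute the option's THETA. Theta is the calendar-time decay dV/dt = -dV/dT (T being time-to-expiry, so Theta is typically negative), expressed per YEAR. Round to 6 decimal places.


d1 = 0.3044955041; d2 = 0.2150241120
phi(d1) = 0.3808699544; exp(-qT) = 0.9991673468; exp(-rT) = 0.9963415086
Theta = -S*exp(-qT)*phi(d1)*sigma/(2*sqrt(T)) - r*K*exp(-rT)*N(d2) + q*S*exp(-qT)*N(d1)
N(d1) = 0.6196247913; N(d2) = 0.5851257402; sqrt(T) = 0.2886173938
Term 1 = -0.9900 * 0.9991673468 * 0.3808699544 * 0.3100 / (2 * 0.2886173938) = -0.2023295607
Term 2 = -0.0440 * 0.9700 * 0.9963415086 * 0.5851257402 = -0.0248818025
Term 3 = 0.0100 * 0.9900 * 0.9991673468 * 0.6196247913 = 0.0061291777
Theta = -0.2023295607 + (-0.0248818025) + (0.0061291777) = -0.221082

Answer: Theta = -0.221082


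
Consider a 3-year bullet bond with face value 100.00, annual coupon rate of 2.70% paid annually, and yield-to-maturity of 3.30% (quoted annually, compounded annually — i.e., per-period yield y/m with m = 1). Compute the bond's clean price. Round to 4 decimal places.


Coupon per period c = face * coupon_rate / m = 2.700000
Periods per year m = 1; per-period yield y/m = 0.033000
Number of cashflows N = 3
Cashflows (t years, CF_t, discount factor 1/(1+y/m)^(m*t), PV):
  t = 1.0000: CF_t = 2.700000, DF = 0.968054, PV = 2.613746
  t = 2.0000: CF_t = 2.700000, DF = 0.937129, PV = 2.530248
  t = 3.0000: CF_t = 102.700000, DF = 0.907192, PV = 93.168581
Price P = sum_t PV_t = 98.312575

Answer: Price = 98.3126


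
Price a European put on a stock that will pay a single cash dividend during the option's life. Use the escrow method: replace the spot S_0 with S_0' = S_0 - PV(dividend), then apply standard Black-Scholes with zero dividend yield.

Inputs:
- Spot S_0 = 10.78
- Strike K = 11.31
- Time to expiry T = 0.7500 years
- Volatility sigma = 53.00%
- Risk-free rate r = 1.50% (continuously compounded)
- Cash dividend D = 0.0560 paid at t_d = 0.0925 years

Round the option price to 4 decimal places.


Answer: Price = 2.2261

Derivation:
PV(D) = D * exp(-r * t_d) = 0.0560 * 0.99861346 = 0.05592235
S_0' = S_0 - PV(D) = 10.7800 - 0.05592235 = 10.72407765
d1 = (ln(S_0'/K) + (r + sigma^2/2)*T) / (sigma*sqrt(T)) = 0.13811018
d2 = d1 - sigma*sqrt(T) = -0.32088328
exp(-rT) = 0.98881304
N(-d1) = 0.44507667; N(-d2) = 0.62585058
P = K * exp(-rT) * N(-d2) - S_0' * N(-d1) = 11.3100 * 0.98881304 * 0.62585058 - 10.72407765 * 0.44507667 = 2.2261


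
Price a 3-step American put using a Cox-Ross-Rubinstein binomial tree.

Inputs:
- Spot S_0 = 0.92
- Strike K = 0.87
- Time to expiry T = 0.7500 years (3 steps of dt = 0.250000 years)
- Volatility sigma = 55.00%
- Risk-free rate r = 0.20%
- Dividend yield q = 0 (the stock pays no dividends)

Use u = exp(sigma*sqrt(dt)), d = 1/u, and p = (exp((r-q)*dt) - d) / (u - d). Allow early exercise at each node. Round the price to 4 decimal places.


Answer: Price = V(0,0) = 0.1567

Derivation:
dt = T/N = 0.250000
u = exp(sigma*sqrt(dt)) = 1.316531; d = 1/u = 0.759572
p = (exp((r-q)*dt) - d) / (u - d) = 0.432578
Discount per step: exp(-r*dt) = 0.999500
Stock lattice S(k, i) with i counting down-moves:
  k=0: S(0,0) = 0.9200
  k=1: S(1,0) = 1.2112; S(1,1) = 0.6988
  k=2: S(2,0) = 1.5946; S(2,1) = 0.9200; S(2,2) = 0.5308
  k=3: S(3,0) = 2.0993; S(3,1) = 1.2112; S(3,2) = 0.6988; S(3,3) = 0.4032
Terminal payoffs V(N, i) = max(K - S_T, 0):
  V(3,0) = 0.000000; V(3,1) = 0.000000; V(3,2) = 0.171194; V(3,3) = 0.466824
Backward induction: V(k, i) = exp(-r*dt) * [p * V(k+1, i) + (1-p) * V(k+1, i+1)]; then take max(V_cont, immediate exercise) for American.
  V(2,0) = exp(-r*dt) * [p*0.000000 + (1-p)*0.000000] = 0.000000; exercise = 0.000000; V(2,0) = max -> 0.000000
  V(2,1) = exp(-r*dt) * [p*0.000000 + (1-p)*0.171194] = 0.097090; exercise = 0.000000; V(2,1) = max -> 0.097090
  V(2,2) = exp(-r*dt) * [p*0.171194 + (1-p)*0.466824] = 0.338771; exercise = 0.339206; V(2,2) = max -> 0.339206
  V(1,0) = exp(-r*dt) * [p*0.000000 + (1-p)*0.097090] = 0.055064; exercise = 0.000000; V(1,0) = max -> 0.055064
  V(1,1) = exp(-r*dt) * [p*0.097090 + (1-p)*0.339206] = 0.234355; exercise = 0.171194; V(1,1) = max -> 0.234355
  V(0,0) = exp(-r*dt) * [p*0.055064 + (1-p)*0.234355] = 0.156719; exercise = 0.000000; V(0,0) = max -> 0.156719


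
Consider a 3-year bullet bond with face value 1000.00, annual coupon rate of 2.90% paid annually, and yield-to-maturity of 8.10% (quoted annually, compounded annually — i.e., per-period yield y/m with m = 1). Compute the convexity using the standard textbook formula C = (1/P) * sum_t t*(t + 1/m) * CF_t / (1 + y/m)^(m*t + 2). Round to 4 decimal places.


Coupon per period c = face * coupon_rate / m = 29.000000
Periods per year m = 1; per-period yield y/m = 0.081000
Number of cashflows N = 3
Cashflows (t years, CF_t, discount factor 1/(1+y/m)^(m*t), PV):
  t = 1.0000: CF_t = 29.000000, DF = 0.925069, PV = 26.827012
  t = 2.0000: CF_t = 29.000000, DF = 0.855753, PV = 24.816847
  t = 3.0000: CF_t = 1029.000000, DF = 0.791631, PV = 814.588534
Price P = sum_t PV_t = 866.232394
Convexity numerator sum_t t*(t + 1/m) * CF_t / (1+y/m)^(m*t + 2):
  t = 1.0000: term = 45.914611
  t = 2.0000: term = 127.422603
  t = 3.0000: term = 8365.042485
Convexity = (1/P) * sum = 8538.379699 / 866.232394 = 9.856916

Answer: Convexity = 9.8569


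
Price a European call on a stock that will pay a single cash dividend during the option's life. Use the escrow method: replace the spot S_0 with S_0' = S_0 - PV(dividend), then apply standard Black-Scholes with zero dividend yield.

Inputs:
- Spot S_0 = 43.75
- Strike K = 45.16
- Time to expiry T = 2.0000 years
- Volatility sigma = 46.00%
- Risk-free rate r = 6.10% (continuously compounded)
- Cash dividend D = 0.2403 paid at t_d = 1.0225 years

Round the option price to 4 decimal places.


Answer: Price = 12.5101

Derivation:
PV(D) = D * exp(-r * t_d) = 0.2403 * 0.93953285 = 0.22576974
S_0' = S_0 - PV(D) = 43.7500 - 0.22576974 = 43.52423026
d1 = (ln(S_0'/K) + (r + sigma^2/2)*T) / (sigma*sqrt(T)) = 0.45609319
d2 = d1 - sigma*sqrt(T) = -0.19444505
exp(-rT) = 0.88514837
N(d1) = 0.67583852; N(d2) = 0.42291371
C = S_0' * N(d1) - K * exp(-rT) * N(d2) = 43.52423026 * 0.67583852 - 45.1600 * 0.88514837 * 0.42291371 = 12.5101


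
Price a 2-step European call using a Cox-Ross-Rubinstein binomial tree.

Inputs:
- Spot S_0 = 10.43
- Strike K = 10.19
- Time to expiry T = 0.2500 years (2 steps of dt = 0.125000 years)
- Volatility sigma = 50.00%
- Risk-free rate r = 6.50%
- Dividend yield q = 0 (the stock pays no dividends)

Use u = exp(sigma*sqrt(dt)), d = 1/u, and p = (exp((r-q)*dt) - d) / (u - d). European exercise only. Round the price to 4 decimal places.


dt = T/N = 0.125000
u = exp(sigma*sqrt(dt)) = 1.193365; d = 1/u = 0.837967
p = (exp((r-q)*dt) - d) / (u - d) = 0.478875
Discount per step: exp(-r*dt) = 0.991908
Stock lattice S(k, i) with i counting down-moves:
  k=0: S(0,0) = 10.4300
  k=1: S(1,0) = 12.4468; S(1,1) = 8.7400
  k=2: S(2,0) = 14.8536; S(2,1) = 10.4300; S(2,2) = 7.3238
Terminal payoffs V(N, i) = max(S_T - K, 0):
  V(2,0) = 4.663561; V(2,1) = 0.240000; V(2,2) = 0.000000
Backward induction: V(k, i) = exp(-r*dt) * [p * V(k+1, i) + (1-p) * V(k+1, i+1)].
  V(1,0) = exp(-r*dt) * [p*4.663561 + (1-p)*0.240000] = 2.339251
  V(1,1) = exp(-r*dt) * [p*0.240000 + (1-p)*0.000000] = 0.114000
  V(0,0) = exp(-r*dt) * [p*2.339251 + (1-p)*0.114000] = 1.170072

Answer: Price = V(0,0) = 1.1701


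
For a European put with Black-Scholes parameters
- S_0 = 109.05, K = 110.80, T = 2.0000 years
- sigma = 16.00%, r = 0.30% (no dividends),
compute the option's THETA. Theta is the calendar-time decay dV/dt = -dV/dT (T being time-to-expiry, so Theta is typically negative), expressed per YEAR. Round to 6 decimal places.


d1 = 0.0692952198; d2 = -0.1569789502
phi(d1) = 0.3979856033; exp(-qT) = 1.0000000000; exp(-rT) = 0.9940179641
Theta = -S*exp(-qT)*phi(d1)*sigma/(2*sqrt(T)) + r*K*exp(-rT)*N(-d2) - q*S*exp(-qT)*N(-d1)
N(-d1) = 0.4723773153; N(-d2) = 0.5623692812; sqrt(T) = 1.4142135624
Term 1 = -109.0500 * 1.0000000000 * 0.3979856033 * 0.1600 / (2 * 1.4142135624) = -2.4550934141
Term 2 = 0.0030 * 110.8000 * 0.9940179641 * 0.5623692812 = 0.1858133178
Term 3 = 0 (no dividend yield, q = 0)
Theta = -2.4550934141 + (0.1858133178) + (0.0000000000) = -2.269280

Answer: Theta = -2.269280


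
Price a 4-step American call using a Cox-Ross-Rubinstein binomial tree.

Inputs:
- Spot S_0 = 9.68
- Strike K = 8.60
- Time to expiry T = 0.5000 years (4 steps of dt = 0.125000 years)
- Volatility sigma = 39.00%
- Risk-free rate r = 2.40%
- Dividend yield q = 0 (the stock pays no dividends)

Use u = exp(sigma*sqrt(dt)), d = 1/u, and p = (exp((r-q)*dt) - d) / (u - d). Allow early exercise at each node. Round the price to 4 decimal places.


Answer: Price = V(0,0) = 1.7457

Derivation:
dt = T/N = 0.125000
u = exp(sigma*sqrt(dt)) = 1.147844; d = 1/u = 0.871198
p = (exp((r-q)*dt) - d) / (u - d) = 0.476444
Discount per step: exp(-r*dt) = 0.997004
Stock lattice S(k, i) with i counting down-moves:
  k=0: S(0,0) = 9.6800
  k=1: S(1,0) = 11.1111; S(1,1) = 8.4332
  k=2: S(2,0) = 12.7539; S(2,1) = 9.6800; S(2,2) = 7.3470
  k=3: S(3,0) = 14.6394; S(3,1) = 11.1111; S(3,2) = 8.4332; S(3,3) = 6.4007
  k=4: S(4,0) = 16.8038; S(4,1) = 12.7539; S(4,2) = 9.6800; S(4,3) = 7.3470; S(4,4) = 5.5763
Terminal payoffs V(N, i) = max(S_T - K, 0):
  V(4,0) = 8.203802; V(4,1) = 4.153855; V(4,2) = 1.080000; V(4,3) = 0.000000; V(4,4) = 0.000000
Backward induction: V(k, i) = exp(-r*dt) * [p * V(k+1, i) + (1-p) * V(k+1, i+1)]; then take max(V_cont, immediate exercise) for American.
  V(3,0) = exp(-r*dt) * [p*8.203802 + (1-p)*4.153855] = 6.065203; exercise = 6.039442; V(3,0) = max -> 6.065203
  V(3,1) = exp(-r*dt) * [p*4.153855 + (1-p)*1.080000] = 2.536896; exercise = 2.511135; V(3,1) = max -> 2.536896
  V(3,2) = exp(-r*dt) * [p*1.080000 + (1-p)*0.000000] = 0.513018; exercise = 0.000000; V(3,2) = max -> 0.513018
  V(3,3) = exp(-r*dt) * [p*0.000000 + (1-p)*0.000000] = 0.000000; exercise = 0.000000; V(3,3) = max -> 0.000000
  V(2,0) = exp(-r*dt) * [p*6.065203 + (1-p)*2.536896] = 4.205300; exercise = 4.153855; V(2,0) = max -> 4.205300
  V(2,1) = exp(-r*dt) * [p*2.536896 + (1-p)*0.513018] = 1.472856; exercise = 1.080000; V(2,1) = max -> 1.472856
  V(2,2) = exp(-r*dt) * [p*0.513018 + (1-p)*0.000000] = 0.243692; exercise = 0.000000; V(2,2) = max -> 0.243692
  V(1,0) = exp(-r*dt) * [p*4.205300 + (1-p)*1.472856] = 2.766400; exercise = 2.511135; V(1,0) = max -> 2.766400
  V(1,1) = exp(-r*dt) * [p*1.472856 + (1-p)*0.243692] = 0.826835; exercise = 0.000000; V(1,1) = max -> 0.826835
  V(0,0) = exp(-r*dt) * [p*2.766400 + (1-p)*0.826835] = 1.745683; exercise = 1.080000; V(0,0) = max -> 1.745683


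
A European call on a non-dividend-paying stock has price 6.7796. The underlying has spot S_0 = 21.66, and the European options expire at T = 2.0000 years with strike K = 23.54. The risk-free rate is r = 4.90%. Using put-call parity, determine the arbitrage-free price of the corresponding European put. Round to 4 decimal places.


Put-call parity: C - P = S_0 * exp(-qT) - K * exp(-rT).
S_0 * exp(-qT) = 21.6600 * 1.00000000 = 21.66000000
K * exp(-rT) = 23.5400 * 0.90664890 = 21.34251519
P = C - S*exp(-qT) + K*exp(-rT)
P = 6.7796 - 21.66000000 + 21.34251519 = 6.4621

Answer: Put price = 6.4621


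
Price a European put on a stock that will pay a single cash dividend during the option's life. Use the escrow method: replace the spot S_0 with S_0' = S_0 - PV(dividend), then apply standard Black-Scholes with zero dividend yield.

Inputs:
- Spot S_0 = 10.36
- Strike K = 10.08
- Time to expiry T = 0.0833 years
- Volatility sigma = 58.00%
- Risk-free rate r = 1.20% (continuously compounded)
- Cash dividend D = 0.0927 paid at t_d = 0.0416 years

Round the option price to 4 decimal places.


Answer: Price = 0.5841

Derivation:
PV(D) = D * exp(-r * t_d) = 0.0927 * 0.99950092 = 0.09265374
S_0' = S_0 - PV(D) = 10.3600 - 0.09265374 = 10.26734626
d1 = (ln(S_0'/K) + (r + sigma^2/2)*T) / (sigma*sqrt(T)) = 0.19967965
d2 = d1 - sigma*sqrt(T) = 0.03228156
exp(-rT) = 0.99900090
N(-d1) = 0.42086557; N(-d2) = 0.48712376
P = K * exp(-rT) * N(-d2) - S_0' * N(-d1) = 10.0800 * 0.99900090 * 0.48712376 - 10.26734626 * 0.42086557 = 0.5841


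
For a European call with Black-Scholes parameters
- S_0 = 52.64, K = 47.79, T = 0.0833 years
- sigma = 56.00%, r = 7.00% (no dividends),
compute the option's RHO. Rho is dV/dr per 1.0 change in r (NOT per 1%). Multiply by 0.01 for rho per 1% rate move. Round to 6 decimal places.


d1 = 0.7149375715; d2 = 0.5533118310
phi(d1) = 0.3089714507; exp(-qT) = 1.0000000000; exp(-rT) = 0.9941859673
N(d2) = 0.7099750494
Rho = K*T*exp(-rT)*N(d2) = 47.7900 * 0.0833 * 0.9941859673 * 0.7099750494 = 2.809912

Answer: Rho = 2.809912


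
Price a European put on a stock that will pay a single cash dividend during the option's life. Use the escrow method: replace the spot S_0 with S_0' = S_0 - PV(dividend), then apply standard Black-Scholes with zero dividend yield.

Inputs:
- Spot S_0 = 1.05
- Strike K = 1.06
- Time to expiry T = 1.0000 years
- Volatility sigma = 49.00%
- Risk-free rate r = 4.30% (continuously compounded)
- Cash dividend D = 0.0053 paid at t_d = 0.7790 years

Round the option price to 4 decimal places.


Answer: Price = 0.1850

Derivation:
PV(D) = D * exp(-r * t_d) = 0.0053 * 0.96705781 = 0.00512541
S_0' = S_0 - PV(D) = 1.0500 - 0.00512541 = 1.04487459
d1 = (ln(S_0'/K) + (r + sigma^2/2)*T) / (sigma*sqrt(T)) = 0.30342442
d2 = d1 - sigma*sqrt(T) = -0.18657558
exp(-rT) = 0.95791139
N(-d1) = 0.38078322; N(-d2) = 0.57400329
P = K * exp(-rT) * N(-d2) - S_0' * N(-d1) = 1.0600 * 0.95791139 * 0.57400329 - 1.04487459 * 0.38078322 = 0.1850


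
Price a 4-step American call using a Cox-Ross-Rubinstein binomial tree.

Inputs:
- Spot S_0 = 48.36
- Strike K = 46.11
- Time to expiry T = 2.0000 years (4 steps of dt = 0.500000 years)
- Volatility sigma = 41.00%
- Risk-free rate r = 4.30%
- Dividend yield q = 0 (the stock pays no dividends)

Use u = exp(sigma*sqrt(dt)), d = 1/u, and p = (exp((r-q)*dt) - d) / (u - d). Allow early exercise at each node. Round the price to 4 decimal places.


dt = T/N = 0.500000
u = exp(sigma*sqrt(dt)) = 1.336312; d = 1/u = 0.748328
p = (exp((r-q)*dt) - d) / (u - d) = 0.464986
Discount per step: exp(-r*dt) = 0.978729
Stock lattice S(k, i) with i counting down-moves:
  k=0: S(0,0) = 48.3600
  k=1: S(1,0) = 64.6241; S(1,1) = 36.1891
  k=2: S(2,0) = 86.3579; S(2,1) = 48.3600; S(2,2) = 27.0814
  k=3: S(3,0) = 115.4012; S(3,1) = 64.6241; S(3,2) = 36.1891; S(3,3) = 20.2657
  k=4: S(4,0) = 154.2120; S(4,1) = 86.3579; S(4,2) = 48.3600; S(4,3) = 27.0814; S(4,4) = 15.1654
Terminal payoffs V(N, i) = max(S_T - K, 0):
  V(4,0) = 108.101980; V(4,1) = 40.247926; V(4,2) = 2.250000; V(4,3) = 0.000000; V(4,4) = 0.000000
Backward induction: V(k, i) = exp(-r*dt) * [p * V(k+1, i) + (1-p) * V(k+1, i+1)]; then take max(V_cont, immediate exercise) for American.
  V(3,0) = exp(-r*dt) * [p*108.101980 + (1-p)*40.247926] = 70.271939; exercise = 69.291155; V(3,0) = max -> 70.271939
  V(3,1) = exp(-r*dt) * [p*40.247926 + (1-p)*2.250000] = 19.494845; exercise = 18.514061; V(3,1) = max -> 19.494845
  V(3,2) = exp(-r*dt) * [p*2.250000 + (1-p)*0.000000] = 1.023966; exercise = 0.000000; V(3,2) = max -> 1.023966
  V(3,3) = exp(-r*dt) * [p*0.000000 + (1-p)*0.000000] = 0.000000; exercise = 0.000000; V(3,3) = max -> 0.000000
  V(2,0) = exp(-r*dt) * [p*70.271939 + (1-p)*19.494845] = 42.188632; exercise = 40.247926; V(2,0) = max -> 42.188632
  V(2,1) = exp(-r*dt) * [p*19.494845 + (1-p)*1.023966] = 9.408209; exercise = 2.250000; V(2,1) = max -> 9.408209
  V(2,2) = exp(-r*dt) * [p*1.023966 + (1-p)*0.000000] = 0.466003; exercise = 0.000000; V(2,2) = max -> 0.466003
  V(1,0) = exp(-r*dt) * [p*42.188632 + (1-p)*9.408209] = 24.126330; exercise = 18.514061; V(1,0) = max -> 24.126330
  V(1,1) = exp(-r*dt) * [p*9.408209 + (1-p)*0.466003] = 4.525653; exercise = 0.000000; V(1,1) = max -> 4.525653
  V(0,0) = exp(-r*dt) * [p*24.126330 + (1-p)*4.525653] = 13.349579; exercise = 2.250000; V(0,0) = max -> 13.349579

Answer: Price = V(0,0) = 13.3496


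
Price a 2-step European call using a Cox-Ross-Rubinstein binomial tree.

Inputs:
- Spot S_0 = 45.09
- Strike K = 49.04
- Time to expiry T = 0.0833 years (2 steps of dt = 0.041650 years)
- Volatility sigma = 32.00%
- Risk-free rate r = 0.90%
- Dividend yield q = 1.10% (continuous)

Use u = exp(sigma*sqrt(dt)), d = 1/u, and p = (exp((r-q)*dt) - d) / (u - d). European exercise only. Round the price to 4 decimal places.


Answer: Price = V(0,0) = 0.5459

Derivation:
dt = T/N = 0.041650
u = exp(sigma*sqrt(dt)) = 1.067486; d = 1/u = 0.936780
p = (exp((r-q)*dt) - d) / (u - d) = 0.483042
Discount per step: exp(-r*dt) = 0.999625
Stock lattice S(k, i) with i counting down-moves:
  k=0: S(0,0) = 45.0900
  k=1: S(1,0) = 48.1330; S(1,1) = 42.2394
  k=2: S(2,0) = 51.3813; S(2,1) = 45.0900; S(2,2) = 39.5690
Terminal payoffs V(N, i) = max(S_T - K, 0):
  V(2,0) = 2.341275; V(2,1) = 0.000000; V(2,2) = 0.000000
Backward induction: V(k, i) = exp(-r*dt) * [p * V(k+1, i) + (1-p) * V(k+1, i+1)].
  V(1,0) = exp(-r*dt) * [p*2.341275 + (1-p)*0.000000] = 1.130510
  V(1,1) = exp(-r*dt) * [p*0.000000 + (1-p)*0.000000] = 0.000000
  V(0,0) = exp(-r*dt) * [p*1.130510 + (1-p)*0.000000] = 0.545879


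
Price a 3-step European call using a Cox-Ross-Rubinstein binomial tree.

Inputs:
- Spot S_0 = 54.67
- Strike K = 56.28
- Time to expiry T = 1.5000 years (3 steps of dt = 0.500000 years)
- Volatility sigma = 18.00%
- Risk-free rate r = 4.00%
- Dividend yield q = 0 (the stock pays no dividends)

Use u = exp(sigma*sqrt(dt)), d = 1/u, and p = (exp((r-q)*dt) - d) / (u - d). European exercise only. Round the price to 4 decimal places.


dt = T/N = 0.500000
u = exp(sigma*sqrt(dt)) = 1.135734; d = 1/u = 0.880488
p = (exp((r-q)*dt) - d) / (u - d) = 0.547368
Discount per step: exp(-r*dt) = 0.980199
Stock lattice S(k, i) with i counting down-moves:
  k=0: S(0,0) = 54.6700
  k=1: S(1,0) = 62.0906; S(1,1) = 48.1363
  k=2: S(2,0) = 70.5184; S(2,1) = 54.6700; S(2,2) = 42.3834
  k=3: S(3,0) = 80.0901; S(3,1) = 62.0906; S(3,2) = 48.1363; S(3,3) = 37.3181
Terminal payoffs V(N, i) = max(S_T - K, 0):
  V(3,0) = 23.810142; V(3,1) = 5.810583; V(3,2) = 0.000000; V(3,3) = 0.000000
Backward induction: V(k, i) = exp(-r*dt) * [p * V(k+1, i) + (1-p) * V(k+1, i+1)].
  V(2,0) = exp(-r*dt) * [p*23.810142 + (1-p)*5.810583] = 15.352811
  V(2,1) = exp(-r*dt) * [p*5.810583 + (1-p)*0.000000] = 3.117546
  V(2,2) = exp(-r*dt) * [p*0.000000 + (1-p)*0.000000] = 0.000000
  V(1,0) = exp(-r*dt) * [p*15.352811 + (1-p)*3.117546] = 9.620388
  V(1,1) = exp(-r*dt) * [p*3.117546 + (1-p)*0.000000] = 1.672654
  V(0,0) = exp(-r*dt) * [p*9.620388 + (1-p)*1.672654] = 5.903723

Answer: Price = V(0,0) = 5.9037


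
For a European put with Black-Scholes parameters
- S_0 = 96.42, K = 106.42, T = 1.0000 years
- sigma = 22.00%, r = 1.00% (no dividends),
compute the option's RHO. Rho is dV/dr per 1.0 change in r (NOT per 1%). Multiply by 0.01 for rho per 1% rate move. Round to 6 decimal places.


d1 = -0.2930903645; d2 = -0.5130903645
phi(d1) = 0.3821700876; exp(-qT) = 1.0000000000; exp(-rT) = 0.9900498337
N(-d2) = 0.6960559443
Rho = -K*T*exp(-rT)*N(-d2) = -106.4200 * 1.0000 * 0.9900498337 * 0.6960559443 = -73.337222

Answer: Rho = -73.337222


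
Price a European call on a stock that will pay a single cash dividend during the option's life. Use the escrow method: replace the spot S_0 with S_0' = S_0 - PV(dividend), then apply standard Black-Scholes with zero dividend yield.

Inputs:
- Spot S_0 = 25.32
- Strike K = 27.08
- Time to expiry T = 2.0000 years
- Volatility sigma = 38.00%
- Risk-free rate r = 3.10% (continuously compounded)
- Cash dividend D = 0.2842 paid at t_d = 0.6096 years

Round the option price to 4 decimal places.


PV(D) = D * exp(-r * t_d) = 0.2842 * 0.98127984 = 0.27887973
S_0' = S_0 - PV(D) = 25.3200 - 0.27887973 = 25.04112027
d1 = (ln(S_0'/K) + (r + sigma^2/2)*T) / (sigma*sqrt(T)) = 0.23841377
d2 = d1 - sigma*sqrt(T) = -0.29898738
exp(-rT) = 0.93988289
N(d1) = 0.59421991; N(d2) = 0.38247484
C = S_0' * N(d1) - K * exp(-rT) * N(d2) = 25.04112027 * 0.59421991 - 27.0800 * 0.93988289 * 0.38247484 = 5.1452

Answer: Price = 5.1452


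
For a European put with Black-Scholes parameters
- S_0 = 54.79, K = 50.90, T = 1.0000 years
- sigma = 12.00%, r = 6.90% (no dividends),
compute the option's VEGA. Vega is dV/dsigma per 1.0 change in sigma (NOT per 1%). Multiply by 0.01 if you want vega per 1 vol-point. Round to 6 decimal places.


d1 = 1.2487064333; d2 = 1.1287064333
phi(d1) = 0.1829445072; exp(-qT) = 1.0000000000; exp(-rT) = 0.9333266801
Vega = S * exp(-qT) * phi(d1) * sqrt(T) = 54.7900 * 1.0000000000 * 0.1829445072 * 1.0000000000 = 10.023530

Answer: Vega = 10.023530


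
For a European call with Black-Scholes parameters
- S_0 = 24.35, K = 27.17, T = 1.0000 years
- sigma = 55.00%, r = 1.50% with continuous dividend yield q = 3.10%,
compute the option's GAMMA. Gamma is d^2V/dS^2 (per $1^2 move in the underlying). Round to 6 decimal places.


d1 = 0.0466698656; d2 = -0.5033301344
phi(d1) = 0.3985080535; exp(-qT) = 0.9694755731; exp(-rT) = 0.9851119396
Gamma = exp(-qT) * phi(d1) / (S * sigma * sqrt(T)) = 0.9694755731 * 0.3985080535 / (24.3500 * 0.5500 * 1.0000000000) = 0.028848

Answer: Gamma = 0.028848


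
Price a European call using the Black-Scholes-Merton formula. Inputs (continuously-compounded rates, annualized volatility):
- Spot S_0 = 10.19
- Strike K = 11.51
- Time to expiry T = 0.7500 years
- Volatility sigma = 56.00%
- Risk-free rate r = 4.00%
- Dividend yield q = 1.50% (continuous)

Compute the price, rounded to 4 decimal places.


Answer: Price = 1.5333

Derivation:
d1 = (ln(S/K) + (r - q + 0.5*sigma^2) * T) / (sigma * sqrt(T)) = 0.02998226
d2 = d1 - sigma * sqrt(T) = -0.45499196
exp(-rT) = 0.97044553; exp(-qT) = 0.98881304
C = S_0 * exp(-qT) * N(d1) - K * exp(-rT) * N(d2)
N(d1) = 0.51195940; N(d2) = 0.32455751
C = 10.1900 * 0.98881304 * 0.51195940 - 11.5100 * 0.97044553 * 0.32455751 = 1.5333


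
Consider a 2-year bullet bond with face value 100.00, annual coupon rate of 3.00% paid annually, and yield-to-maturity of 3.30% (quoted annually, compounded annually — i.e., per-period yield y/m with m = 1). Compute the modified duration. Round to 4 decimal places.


Answer: Modified duration = 1.9078

Derivation:
Coupon per period c = face * coupon_rate / m = 3.000000
Periods per year m = 1; per-period yield y/m = 0.033000
Number of cashflows N = 2
Cashflows (t years, CF_t, discount factor 1/(1+y/m)^(m*t), PV):
  t = 1.0000: CF_t = 3.000000, DF = 0.968054, PV = 2.904163
  t = 2.0000: CF_t = 103.000000, DF = 0.937129, PV = 96.524282
Price P = sum_t PV_t = 99.428445
First compute Macaulay numerator sum_t t * PV_t:
  t * PV_t at t = 1.0000: 2.904163
  t * PV_t at t = 2.0000: 193.048565
Macaulay duration D = 195.952727 / 99.428445 = 1.970791
Modified duration = D / (1 + y/m) = 1.970791 / (1 + 0.033000) = 1.907833


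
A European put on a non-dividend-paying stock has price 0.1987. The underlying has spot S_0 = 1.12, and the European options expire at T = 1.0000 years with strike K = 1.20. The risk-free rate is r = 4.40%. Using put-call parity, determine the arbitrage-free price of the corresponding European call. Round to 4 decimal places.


Answer: Call price = 0.1704

Derivation:
Put-call parity: C - P = S_0 * exp(-qT) - K * exp(-rT).
S_0 * exp(-qT) = 1.1200 * 1.00000000 = 1.12000000
K * exp(-rT) = 1.2000 * 0.95695396 = 1.14834475
C = P + S*exp(-qT) - K*exp(-rT)
C = 0.1987 + 1.12000000 - 1.14834475 = 0.1704


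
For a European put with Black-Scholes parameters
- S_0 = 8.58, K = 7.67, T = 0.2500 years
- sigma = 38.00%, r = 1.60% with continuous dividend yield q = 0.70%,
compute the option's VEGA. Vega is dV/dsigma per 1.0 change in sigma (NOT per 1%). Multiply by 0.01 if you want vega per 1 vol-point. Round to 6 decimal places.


Answer: Vega = 1.340095

Derivation:
d1 = 0.6969331480; d2 = 0.5069331480
phi(d1) = 0.3129235274; exp(-qT) = 0.9982515304; exp(-rT) = 0.9960079893
Vega = S * exp(-qT) * phi(d1) * sqrt(T) = 8.5800 * 0.9982515304 * 0.3129235274 * 0.5000000000 = 1.340095


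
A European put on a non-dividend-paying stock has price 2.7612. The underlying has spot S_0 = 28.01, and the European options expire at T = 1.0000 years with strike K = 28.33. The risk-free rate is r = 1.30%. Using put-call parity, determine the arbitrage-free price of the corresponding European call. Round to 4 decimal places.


Answer: Call price = 2.8071

Derivation:
Put-call parity: C - P = S_0 * exp(-qT) - K * exp(-rT).
S_0 * exp(-qT) = 28.0100 * 1.00000000 = 28.01000000
K * exp(-rT) = 28.3300 * 0.98708414 = 27.96409355
C = P + S*exp(-qT) - K*exp(-rT)
C = 2.7612 + 28.01000000 - 27.96409355 = 2.8071


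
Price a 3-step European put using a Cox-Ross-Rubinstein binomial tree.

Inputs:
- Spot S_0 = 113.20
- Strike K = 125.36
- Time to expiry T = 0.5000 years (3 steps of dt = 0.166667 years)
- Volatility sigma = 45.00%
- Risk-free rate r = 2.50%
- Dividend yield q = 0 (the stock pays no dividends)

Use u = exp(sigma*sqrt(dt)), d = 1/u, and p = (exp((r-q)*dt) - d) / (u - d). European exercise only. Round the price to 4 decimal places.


dt = T/N = 0.166667
u = exp(sigma*sqrt(dt)) = 1.201669; d = 1/u = 0.832176
p = (exp((r-q)*dt) - d) / (u - d) = 0.465501
Discount per step: exp(-r*dt) = 0.995842
Stock lattice S(k, i) with i counting down-moves:
  k=0: S(0,0) = 113.2000
  k=1: S(1,0) = 136.0290; S(1,1) = 94.2023
  k=2: S(2,0) = 163.4618; S(2,1) = 113.2000; S(2,2) = 78.3928
  k=3: S(3,0) = 196.4271; S(3,1) = 136.0290; S(3,2) = 94.2023; S(3,3) = 65.2366
Terminal payoffs V(N, i) = max(K - S_T, 0):
  V(3,0) = 0.000000; V(3,1) = 0.000000; V(3,2) = 31.157715; V(3,3) = 60.123380
Backward induction: V(k, i) = exp(-r*dt) * [p * V(k+1, i) + (1-p) * V(k+1, i+1)].
  V(2,0) = exp(-r*dt) * [p*0.000000 + (1-p)*0.000000] = 0.000000
  V(2,1) = exp(-r*dt) * [p*0.000000 + (1-p)*31.157715] = 16.584521
  V(2,2) = exp(-r*dt) * [p*31.157715 + (1-p)*60.123380] = 46.445905
  V(1,0) = exp(-r*dt) * [p*0.000000 + (1-p)*16.584521] = 8.827551
  V(1,1) = exp(-r*dt) * [p*16.584521 + (1-p)*46.445905] = 32.410076
  V(0,0) = exp(-r*dt) * [p*8.827551 + (1-p)*32.410076] = 21.343271

Answer: Price = V(0,0) = 21.3433


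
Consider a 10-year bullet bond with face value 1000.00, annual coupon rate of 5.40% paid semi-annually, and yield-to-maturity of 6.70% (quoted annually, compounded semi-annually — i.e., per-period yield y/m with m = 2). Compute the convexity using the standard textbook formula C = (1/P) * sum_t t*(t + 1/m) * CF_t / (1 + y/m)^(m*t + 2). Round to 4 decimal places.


Coupon per period c = face * coupon_rate / m = 27.000000
Periods per year m = 2; per-period yield y/m = 0.033500
Number of cashflows N = 20
Cashflows (t years, CF_t, discount factor 1/(1+y/m)^(m*t), PV):
  t = 0.5000: CF_t = 27.000000, DF = 0.967586, PV = 26.124819
  t = 1.0000: CF_t = 27.000000, DF = 0.936222, PV = 25.278005
  t = 1.5000: CF_t = 27.000000, DF = 0.905876, PV = 24.458641
  t = 2.0000: CF_t = 27.000000, DF = 0.876512, PV = 23.665835
  t = 2.5000: CF_t = 27.000000, DF = 0.848101, PV = 22.898728
  t = 3.0000: CF_t = 27.000000, DF = 0.820611, PV = 22.156486
  t = 3.5000: CF_t = 27.000000, DF = 0.794011, PV = 21.438303
  t = 4.0000: CF_t = 27.000000, DF = 0.768274, PV = 20.743399
  t = 4.5000: CF_t = 27.000000, DF = 0.743371, PV = 20.071020
  t = 5.0000: CF_t = 27.000000, DF = 0.719275, PV = 19.420435
  t = 5.5000: CF_t = 27.000000, DF = 0.695961, PV = 18.790939
  t = 6.0000: CF_t = 27.000000, DF = 0.673402, PV = 18.181847
  t = 6.5000: CF_t = 27.000000, DF = 0.651574, PV = 17.592498
  t = 7.0000: CF_t = 27.000000, DF = 0.630454, PV = 17.022253
  t = 7.5000: CF_t = 27.000000, DF = 0.610018, PV = 16.470491
  t = 8.0000: CF_t = 27.000000, DF = 0.590245, PV = 15.936615
  t = 8.5000: CF_t = 27.000000, DF = 0.571113, PV = 15.420043
  t = 9.0000: CF_t = 27.000000, DF = 0.552601, PV = 14.920216
  t = 9.5000: CF_t = 27.000000, DF = 0.534689, PV = 14.436590
  t = 10.0000: CF_t = 1027.000000, DF = 0.517357, PV = 531.325702
Price P = sum_t PV_t = 906.352863
Convexity numerator sum_t t*(t + 1/m) * CF_t / (1+y/m)^(m*t + 2):
  t = 0.5000: term = 12.229320
  t = 1.0000: term = 35.498753
  t = 1.5000: term = 68.696184
  t = 2.0000: term = 110.782429
  t = 2.5000: term = 160.787270
  t = 3.0000: term = 217.805687
  t = 3.5000: term = 280.994275
  t = 4.0000: term = 349.567831
  t = 4.5000: term = 422.796119
  t = 5.0000: term = 500.000785
  t = 5.5000: term = 580.552436
  t = 6.0000: term = 663.867851
  t = 6.5000: term = 749.407347
  t = 7.0000: term = 836.672264
  t = 7.5000: term = 925.202586
  t = 8.0000: term = 1014.574679
  t = 8.5000: term = 1104.399143
  t = 9.0000: term = 1194.318775
  t = 9.5000: term = 1284.006639
  t = 10.0000: term = 52231.098700
Convexity = (1/P) * sum = 62743.259073 / 906.352863 = 69.226084

Answer: Convexity = 69.2261


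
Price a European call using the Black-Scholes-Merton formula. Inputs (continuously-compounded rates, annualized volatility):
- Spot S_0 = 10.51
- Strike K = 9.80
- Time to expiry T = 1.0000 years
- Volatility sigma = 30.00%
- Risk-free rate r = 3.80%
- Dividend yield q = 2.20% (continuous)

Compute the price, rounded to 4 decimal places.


d1 = (ln(S/K) + (r - q + 0.5*sigma^2) * T) / (sigma * sqrt(T)) = 0.43648266
d2 = d1 - sigma * sqrt(T) = 0.13648266
exp(-rT) = 0.96271294; exp(-qT) = 0.97824024
C = S_0 * exp(-qT) * N(d1) - K * exp(-rT) * N(d2)
N(d1) = 0.66875671; N(d2) = 0.55428014
C = 10.5100 * 0.97824024 * 0.66875671 - 9.8000 * 0.96271294 * 0.55428014 = 1.6463

Answer: Price = 1.6463


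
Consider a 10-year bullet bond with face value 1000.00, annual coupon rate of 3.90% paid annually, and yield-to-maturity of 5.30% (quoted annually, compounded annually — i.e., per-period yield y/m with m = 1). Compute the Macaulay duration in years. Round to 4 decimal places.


Answer: Macaulay duration = 8.3642 years

Derivation:
Coupon per period c = face * coupon_rate / m = 39.000000
Periods per year m = 1; per-period yield y/m = 0.053000
Number of cashflows N = 10
Cashflows (t years, CF_t, discount factor 1/(1+y/m)^(m*t), PV):
  t = 1.0000: CF_t = 39.000000, DF = 0.949668, PV = 37.037037
  t = 2.0000: CF_t = 39.000000, DF = 0.901869, PV = 35.172875
  t = 3.0000: CF_t = 39.000000, DF = 0.856475, PV = 33.402540
  t = 4.0000: CF_t = 39.000000, DF = 0.813367, PV = 31.721311
  t = 5.0000: CF_t = 39.000000, DF = 0.772428, PV = 30.124701
  t = 6.0000: CF_t = 39.000000, DF = 0.733550, PV = 28.608453
  t = 7.0000: CF_t = 39.000000, DF = 0.696629, PV = 27.168522
  t = 8.0000: CF_t = 39.000000, DF = 0.661566, PV = 25.801065
  t = 9.0000: CF_t = 39.000000, DF = 0.628268, PV = 24.502436
  t = 10.0000: CF_t = 1039.000000, DF = 0.596645, PV = 619.914558
Price P = sum_t PV_t = 893.453499
Macaulay numerator sum_t t * PV_t:
  t * PV_t at t = 1.0000: 37.037037
  t * PV_t at t = 2.0000: 70.345749
  t * PV_t at t = 3.0000: 100.207620
  t * PV_t at t = 4.0000: 126.885242
  t * PV_t at t = 5.0000: 150.623507
  t * PV_t at t = 6.0000: 171.650720
  t * PV_t at t = 7.0000: 190.179652
  t * PV_t at t = 8.0000: 206.408522
  t * PV_t at t = 9.0000: 220.521925
  t * PV_t at t = 10.0000: 6199.145584
Macaulay duration D = (sum_t t * PV_t) / P = 7473.005561 / 893.453499 = 8.364180


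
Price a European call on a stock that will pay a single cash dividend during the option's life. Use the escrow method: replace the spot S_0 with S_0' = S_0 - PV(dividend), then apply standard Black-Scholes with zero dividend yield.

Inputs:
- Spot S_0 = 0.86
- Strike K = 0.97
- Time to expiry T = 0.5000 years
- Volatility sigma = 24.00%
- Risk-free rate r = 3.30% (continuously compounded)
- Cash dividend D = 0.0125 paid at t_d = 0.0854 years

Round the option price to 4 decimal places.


Answer: Price = 0.0218

Derivation:
PV(D) = D * exp(-r * t_d) = 0.0125 * 0.99718577 = 0.01246482
S_0' = S_0 - PV(D) = 0.8600 - 0.01246482 = 0.84753518
d1 = (ln(S_0'/K) + (r + sigma^2/2)*T) / (sigma*sqrt(T)) = -0.61320138
d2 = d1 - sigma*sqrt(T) = -0.78290701
exp(-rT) = 0.98363538
N(d1) = 0.26987160; N(d2) = 0.21684086
C = S_0' * N(d1) - K * exp(-rT) * N(d2) = 0.84753518 * 0.26987160 - 0.9700 * 0.98363538 * 0.21684086 = 0.0218


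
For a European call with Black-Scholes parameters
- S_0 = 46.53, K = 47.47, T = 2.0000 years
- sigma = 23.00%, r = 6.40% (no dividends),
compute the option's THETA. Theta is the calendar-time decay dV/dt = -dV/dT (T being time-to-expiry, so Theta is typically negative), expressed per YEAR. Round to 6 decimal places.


d1 = 0.4946652594; d2 = 0.1693961400
phi(d1) = 0.3530006458; exp(-qT) = 1.0000000000; exp(-rT) = 0.8798533791
Theta = -S*exp(-qT)*phi(d1)*sigma/(2*sqrt(T)) - r*K*exp(-rT)*N(d2) + q*S*exp(-qT)*N(d1)
N(d1) = 0.6895817859; N(d2) = 0.5672574703; sqrt(T) = 1.4142135624
Term 1 = -46.5300 * 1.0000000000 * 0.3530006458 * 0.2300 / (2 * 1.4142135624) = -1.3356460834
Term 2 = -0.0640 * 47.4700 * 0.8798533791 * 0.5672574703 = -1.5163160637
Term 3 = 0 (no dividend yield, q = 0)
Theta = -1.3356460834 + (-1.5163160637) + (0.0000000000) = -2.851962

Answer: Theta = -2.851962


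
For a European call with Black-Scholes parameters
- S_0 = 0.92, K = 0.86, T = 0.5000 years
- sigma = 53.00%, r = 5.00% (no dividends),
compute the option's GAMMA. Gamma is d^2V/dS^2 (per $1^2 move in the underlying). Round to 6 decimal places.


Answer: Gamma = 1.053056

Derivation:
d1 = 0.4340469065; d2 = 0.0592803125
phi(d1) = 0.3630782542; exp(-qT) = 1.0000000000; exp(-rT) = 0.9753099120
Gamma = exp(-qT) * phi(d1) / (S * sigma * sqrt(T)) = 1.0000000000 * 0.3630782542 / (0.9200 * 0.5300 * 0.7071067812) = 1.053056


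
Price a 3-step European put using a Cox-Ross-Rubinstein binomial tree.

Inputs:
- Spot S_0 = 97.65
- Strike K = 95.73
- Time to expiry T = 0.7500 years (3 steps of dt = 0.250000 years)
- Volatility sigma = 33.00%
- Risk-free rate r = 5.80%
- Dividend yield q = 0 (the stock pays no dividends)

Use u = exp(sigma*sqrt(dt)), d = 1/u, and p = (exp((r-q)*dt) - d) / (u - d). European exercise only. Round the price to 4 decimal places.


dt = T/N = 0.250000
u = exp(sigma*sqrt(dt)) = 1.179393; d = 1/u = 0.847894
p = (exp((r-q)*dt) - d) / (u - d) = 0.502903
Discount per step: exp(-r*dt) = 0.985605
Stock lattice S(k, i) with i counting down-moves:
  k=0: S(0,0) = 97.6500
  k=1: S(1,0) = 115.1677; S(1,1) = 82.7968
  k=2: S(2,0) = 135.8280; S(2,1) = 97.6500; S(2,2) = 70.2029
  k=3: S(3,0) = 160.1947; S(3,1) = 115.1677; S(3,2) = 82.7968; S(3,3) = 59.5246
Terminal payoffs V(N, i) = max(K - S_T, 0):
  V(3,0) = 0.000000; V(3,1) = 0.000000; V(3,2) = 12.933180; V(3,3) = 36.205401
Backward induction: V(k, i) = exp(-r*dt) * [p * V(k+1, i) + (1-p) * V(k+1, i+1)].
  V(2,0) = exp(-r*dt) * [p*0.000000 + (1-p)*0.000000] = 0.000000
  V(2,1) = exp(-r*dt) * [p*0.000000 + (1-p)*12.933180] = 6.336501
  V(2,2) = exp(-r*dt) * [p*12.933180 + (1-p)*36.205401] = 24.149028
  V(1,0) = exp(-r*dt) * [p*0.000000 + (1-p)*6.336501] = 3.104514
  V(1,1) = exp(-r*dt) * [p*6.336501 + (1-p)*24.149028] = 14.972380
  V(0,0) = exp(-r*dt) * [p*3.104514 + (1-p)*14.972380] = 8.874383

Answer: Price = V(0,0) = 8.8744


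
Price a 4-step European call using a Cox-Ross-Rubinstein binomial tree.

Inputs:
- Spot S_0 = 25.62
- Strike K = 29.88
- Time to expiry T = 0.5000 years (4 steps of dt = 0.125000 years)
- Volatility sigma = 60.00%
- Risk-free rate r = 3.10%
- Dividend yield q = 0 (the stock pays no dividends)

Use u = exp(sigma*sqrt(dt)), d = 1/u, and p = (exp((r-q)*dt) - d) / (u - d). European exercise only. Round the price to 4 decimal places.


Answer: Price = V(0,0) = 3.1661

Derivation:
dt = T/N = 0.125000
u = exp(sigma*sqrt(dt)) = 1.236311; d = 1/u = 0.808858
p = (exp((r-q)*dt) - d) / (u - d) = 0.456248
Discount per step: exp(-r*dt) = 0.996132
Stock lattice S(k, i) with i counting down-moves:
  k=0: S(0,0) = 25.6200
  k=1: S(1,0) = 31.6743; S(1,1) = 20.7229
  k=2: S(2,0) = 39.1593; S(2,1) = 25.6200; S(2,2) = 16.7619
  k=3: S(3,0) = 48.4130; S(3,1) = 31.6743; S(3,2) = 20.7229; S(3,3) = 13.5580
  k=4: S(4,0) = 59.8536; S(4,1) = 39.1593; S(4,2) = 25.6200; S(4,3) = 16.7619; S(4,4) = 10.9665
Terminal payoffs V(N, i) = max(S_T - K, 0):
  V(4,0) = 29.973591; V(4,1) = 9.279277; V(4,2) = 0.000000; V(4,3) = 0.000000; V(4,4) = 0.000000
Backward induction: V(k, i) = exp(-r*dt) * [p * V(k+1, i) + (1-p) * V(k+1, i+1)].
  V(3,0) = exp(-r*dt) * [p*29.973591 + (1-p)*9.279277] = 18.648611
  V(3,1) = exp(-r*dt) * [p*9.279277 + (1-p)*0.000000] = 4.217277
  V(3,2) = exp(-r*dt) * [p*0.000000 + (1-p)*0.000000] = 0.000000
  V(3,3) = exp(-r*dt) * [p*0.000000 + (1-p)*0.000000] = 0.000000
  V(2,0) = exp(-r*dt) * [p*18.648611 + (1-p)*4.217277] = 10.759767
  V(2,1) = exp(-r*dt) * [p*4.217277 + (1-p)*0.000000] = 1.916682
  V(2,2) = exp(-r*dt) * [p*0.000000 + (1-p)*0.000000] = 0.000000
  V(1,0) = exp(-r*dt) * [p*10.759767 + (1-p)*1.916682] = 5.928304
  V(1,1) = exp(-r*dt) * [p*1.916682 + (1-p)*0.000000] = 0.871100
  V(0,0) = exp(-r*dt) * [p*5.928304 + (1-p)*0.871100] = 3.166146


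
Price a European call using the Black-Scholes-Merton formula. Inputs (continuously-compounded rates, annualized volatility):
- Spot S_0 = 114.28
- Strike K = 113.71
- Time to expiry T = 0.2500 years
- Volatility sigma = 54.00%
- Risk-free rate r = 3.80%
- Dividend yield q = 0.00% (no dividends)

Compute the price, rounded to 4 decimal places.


d1 = (ln(S/K) + (r - q + 0.5*sigma^2) * T) / (sigma * sqrt(T)) = 0.18870455
d2 = d1 - sigma * sqrt(T) = -0.08129545
exp(-rT) = 0.99054498; exp(-qT) = 1.00000000
C = S_0 * exp(-qT) * N(d1) - K * exp(-rT) * N(d2)
N(d1) = 0.57483781; N(d2) = 0.46760350
C = 114.2800 * 1.00000000 * 0.57483781 - 113.7100 * 0.99054498 * 0.46760350 = 13.0240

Answer: Price = 13.0240
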